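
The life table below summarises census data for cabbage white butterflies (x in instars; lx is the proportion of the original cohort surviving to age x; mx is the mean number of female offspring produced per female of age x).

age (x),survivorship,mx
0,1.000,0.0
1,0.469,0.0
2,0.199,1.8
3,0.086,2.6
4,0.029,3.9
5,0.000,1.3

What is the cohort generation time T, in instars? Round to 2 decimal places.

2.65

lx·mx: 0, 0, 0.3582, 0.2236, 0.1131, 0 → R0 = 0.6949
x·lx·mx: 0, 0, 0.7164, 0.6708, 0.4524, 0 → Σ = 1.8396
T = 1.8396 / 0.6949 = 2.647287… → 2.65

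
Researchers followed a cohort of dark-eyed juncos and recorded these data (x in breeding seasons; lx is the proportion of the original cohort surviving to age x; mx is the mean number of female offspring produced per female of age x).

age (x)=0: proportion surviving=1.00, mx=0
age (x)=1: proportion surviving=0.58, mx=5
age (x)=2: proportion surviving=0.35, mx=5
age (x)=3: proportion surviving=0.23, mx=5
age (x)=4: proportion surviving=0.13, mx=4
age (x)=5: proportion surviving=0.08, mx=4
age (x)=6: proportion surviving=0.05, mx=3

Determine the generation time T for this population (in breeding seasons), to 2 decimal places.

lx·mx: 0, 2.9, 1.75, 1.15, 0.52, 0.32, 0.15 → R0 = 6.79
x·lx·mx: 0, 2.9, 3.5, 3.45, 2.08, 1.6, 0.9 → Σ = 14.43
T = 14.43 / 6.79 = 2.125184… → 2.13

2.13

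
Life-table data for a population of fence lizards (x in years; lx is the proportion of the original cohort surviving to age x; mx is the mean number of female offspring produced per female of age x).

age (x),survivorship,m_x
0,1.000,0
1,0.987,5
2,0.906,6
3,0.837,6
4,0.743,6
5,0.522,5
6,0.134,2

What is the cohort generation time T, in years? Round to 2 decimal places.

2.79

lx·mx: 0, 4.935, 5.436, 5.022, 4.458, 2.61, 0.268 → R0 = 22.729
x·lx·mx: 0, 4.935, 10.872, 15.066, 17.832, 13.05, 1.608 → Σ = 63.363
T = 63.363 / 22.729 = 2.78776… → 2.79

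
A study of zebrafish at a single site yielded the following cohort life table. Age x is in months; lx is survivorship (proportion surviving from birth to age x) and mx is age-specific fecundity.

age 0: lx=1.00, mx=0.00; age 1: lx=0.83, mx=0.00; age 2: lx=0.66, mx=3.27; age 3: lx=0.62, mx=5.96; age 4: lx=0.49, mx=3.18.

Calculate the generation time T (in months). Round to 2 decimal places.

lx·mx: 0, 0, 2.1582, 3.6952, 1.5582 → R0 = 7.4116
x·lx·mx: 0, 0, 4.3164, 11.0856, 6.2328 → Σ = 21.6348
T = 21.6348 / 7.4116 = 2.919046… → 2.92

2.92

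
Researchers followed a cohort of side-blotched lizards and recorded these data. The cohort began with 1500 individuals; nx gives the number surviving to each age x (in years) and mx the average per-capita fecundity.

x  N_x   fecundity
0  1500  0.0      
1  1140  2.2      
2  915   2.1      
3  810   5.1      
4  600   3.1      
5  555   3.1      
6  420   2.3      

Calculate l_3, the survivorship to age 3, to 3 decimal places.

l_3 = n_3/n_0 = 810/1500 = 0.54 → 0.540

0.540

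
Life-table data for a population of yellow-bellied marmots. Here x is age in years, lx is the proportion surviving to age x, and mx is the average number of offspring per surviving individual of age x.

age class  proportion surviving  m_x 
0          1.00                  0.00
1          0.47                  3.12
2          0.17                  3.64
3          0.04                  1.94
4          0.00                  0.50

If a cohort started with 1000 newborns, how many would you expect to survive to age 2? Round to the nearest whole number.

Expected survivors = N0 · l_2 = 1000 × 0.17 = 170 → 170

170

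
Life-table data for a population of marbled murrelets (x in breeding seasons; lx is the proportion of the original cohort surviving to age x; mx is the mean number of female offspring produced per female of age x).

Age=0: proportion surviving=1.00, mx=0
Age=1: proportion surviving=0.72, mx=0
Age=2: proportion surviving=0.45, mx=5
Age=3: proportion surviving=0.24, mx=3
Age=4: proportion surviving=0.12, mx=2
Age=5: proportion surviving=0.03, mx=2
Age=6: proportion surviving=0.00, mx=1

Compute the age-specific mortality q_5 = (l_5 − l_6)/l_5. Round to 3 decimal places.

q_5 = (l_5 − l_6) / l_5 = (0.03 − 0) / 0.03
     = 0.03 / 0.03 = 1 → 1.000

1.000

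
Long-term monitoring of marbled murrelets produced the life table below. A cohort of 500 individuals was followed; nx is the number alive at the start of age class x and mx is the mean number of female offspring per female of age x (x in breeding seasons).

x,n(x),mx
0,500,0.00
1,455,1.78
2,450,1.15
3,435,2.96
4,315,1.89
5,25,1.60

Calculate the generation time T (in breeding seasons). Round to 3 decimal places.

lx = nx/n0 = nx/500: 1, 0.91, 0.9, 0.87, 0.63, 0.05
lx·mx: 0, 1.6198, 1.035, 2.5752, 1.1907, 0.08 → R0 = 6.5007
x·lx·mx: 0, 1.6198, 2.07, 7.7256, 4.7628, 0.4 → Σ = 16.5782
T = 16.5782 / 6.5007 = 2.550218… → 2.550

2.550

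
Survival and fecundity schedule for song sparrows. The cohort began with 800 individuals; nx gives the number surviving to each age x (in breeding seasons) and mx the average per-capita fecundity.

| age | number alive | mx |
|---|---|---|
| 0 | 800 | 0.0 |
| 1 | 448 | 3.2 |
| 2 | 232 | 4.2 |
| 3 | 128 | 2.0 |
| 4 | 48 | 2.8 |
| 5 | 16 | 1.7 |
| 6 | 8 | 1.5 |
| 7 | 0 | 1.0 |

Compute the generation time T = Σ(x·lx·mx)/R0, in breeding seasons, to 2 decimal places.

lx = nx/n0 = nx/800: 1, 0.56, 0.29, 0.16, 0.06, 0.02, 0.01, 0
lx·mx: 0, 1.792, 1.218, 0.32, 0.168, 0.034, 0.015, 0 → R0 = 3.547
x·lx·mx: 0, 1.792, 2.436, 0.96, 0.672, 0.17, 0.09, 0 → Σ = 6.12
T = 6.12 / 3.547 = 1.725402… → 1.73

1.73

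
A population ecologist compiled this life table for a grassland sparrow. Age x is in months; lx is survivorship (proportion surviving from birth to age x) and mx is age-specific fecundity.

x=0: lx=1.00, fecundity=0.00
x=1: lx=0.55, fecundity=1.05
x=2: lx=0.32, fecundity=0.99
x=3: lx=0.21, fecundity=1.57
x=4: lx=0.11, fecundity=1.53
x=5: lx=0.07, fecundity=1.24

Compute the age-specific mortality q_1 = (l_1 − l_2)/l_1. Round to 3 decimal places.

0.418

q_1 = (l_1 − l_2) / l_1 = (0.55 − 0.32) / 0.55
     = 0.23 / 0.55 = 0.418182… → 0.418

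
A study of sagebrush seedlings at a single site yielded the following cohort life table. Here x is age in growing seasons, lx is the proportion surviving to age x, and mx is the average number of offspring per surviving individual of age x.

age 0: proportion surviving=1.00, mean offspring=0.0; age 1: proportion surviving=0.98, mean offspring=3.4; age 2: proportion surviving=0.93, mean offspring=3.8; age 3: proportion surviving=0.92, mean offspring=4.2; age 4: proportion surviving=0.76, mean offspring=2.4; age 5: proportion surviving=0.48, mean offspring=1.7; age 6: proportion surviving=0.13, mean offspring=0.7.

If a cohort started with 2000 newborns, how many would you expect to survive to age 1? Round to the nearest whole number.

1960

Expected survivors = N0 · l_1 = 2000 × 0.98 = 1960 → 1960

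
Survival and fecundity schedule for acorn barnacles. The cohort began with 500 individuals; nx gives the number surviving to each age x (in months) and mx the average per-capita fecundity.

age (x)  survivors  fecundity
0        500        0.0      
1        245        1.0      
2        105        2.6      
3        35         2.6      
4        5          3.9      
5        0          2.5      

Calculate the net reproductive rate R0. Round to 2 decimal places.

1.26

lx = nx/n0 = nx/500: 1, 0.49, 0.21, 0.07, 0.01, 0
lx·mx by age: 0, 0.49, 0.546, 0.182, 0.039, 0
R0 = Σ lx·mx = 1.257 → 1.26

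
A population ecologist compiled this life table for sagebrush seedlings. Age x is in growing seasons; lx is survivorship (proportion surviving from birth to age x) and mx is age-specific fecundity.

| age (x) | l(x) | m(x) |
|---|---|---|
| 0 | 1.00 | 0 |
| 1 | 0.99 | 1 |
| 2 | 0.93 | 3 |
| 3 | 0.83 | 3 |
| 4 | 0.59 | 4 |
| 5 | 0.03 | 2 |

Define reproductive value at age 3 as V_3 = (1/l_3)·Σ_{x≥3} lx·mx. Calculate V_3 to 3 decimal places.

5.916

lx·mx for x ≥ 3: 2.49, 2.36, 0.06 → sum = 4.91
V_3 = 4.91 / l_3 = 4.91 / 0.83 = 5.915663… → 5.916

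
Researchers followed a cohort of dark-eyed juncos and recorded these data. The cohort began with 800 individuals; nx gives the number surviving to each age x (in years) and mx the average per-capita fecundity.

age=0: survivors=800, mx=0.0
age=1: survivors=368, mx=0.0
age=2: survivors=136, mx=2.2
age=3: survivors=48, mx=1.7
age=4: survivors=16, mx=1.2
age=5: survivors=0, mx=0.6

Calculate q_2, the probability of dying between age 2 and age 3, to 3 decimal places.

0.647

lx = nx/n0 = nx/800: 1, 0.46, 0.17, 0.06, 0.02, 0
q_2 = (l_2 − l_3) / l_2 = (0.17 − 0.06) / 0.17
     = 0.11 / 0.17 = 0.647059… → 0.647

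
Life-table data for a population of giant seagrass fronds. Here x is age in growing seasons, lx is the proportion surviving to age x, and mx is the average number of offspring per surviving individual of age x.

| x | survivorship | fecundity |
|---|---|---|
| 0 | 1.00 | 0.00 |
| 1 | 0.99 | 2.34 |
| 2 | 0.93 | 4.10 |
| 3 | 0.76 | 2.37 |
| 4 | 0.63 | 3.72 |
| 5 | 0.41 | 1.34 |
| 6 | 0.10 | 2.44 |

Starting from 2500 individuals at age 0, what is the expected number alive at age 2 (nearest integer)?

2325

Expected survivors = N0 · l_2 = 2500 × 0.93 = 2325 → 2325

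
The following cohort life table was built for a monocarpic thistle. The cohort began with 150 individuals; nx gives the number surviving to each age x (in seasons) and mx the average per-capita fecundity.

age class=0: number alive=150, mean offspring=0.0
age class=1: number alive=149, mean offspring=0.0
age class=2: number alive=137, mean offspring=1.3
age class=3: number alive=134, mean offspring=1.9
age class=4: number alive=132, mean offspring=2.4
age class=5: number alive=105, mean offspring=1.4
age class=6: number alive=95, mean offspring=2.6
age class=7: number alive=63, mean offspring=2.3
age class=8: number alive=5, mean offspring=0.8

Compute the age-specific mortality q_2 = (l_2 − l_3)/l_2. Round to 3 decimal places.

lx = nx/n0 = nx/150: 1, 0.99333…, 0.91333…, 0.89333…, 0.88, 0.7, 0.63333…, 0.42, 0.03333…
q_2 = (l_2 − l_3) / l_2 = (0.913333… − 0.893333…) / 0.913333…
     = 0.02… / 0.913333… = 0.021898… → 0.022

0.022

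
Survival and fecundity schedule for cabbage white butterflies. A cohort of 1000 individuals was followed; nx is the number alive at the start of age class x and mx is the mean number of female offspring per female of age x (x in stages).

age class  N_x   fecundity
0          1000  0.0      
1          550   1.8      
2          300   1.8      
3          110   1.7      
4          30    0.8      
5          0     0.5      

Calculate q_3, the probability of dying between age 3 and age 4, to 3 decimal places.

lx = nx/n0 = nx/1000: 1, 0.55, 0.3, 0.11, 0.03, 0
q_3 = (l_3 − l_4) / l_3 = (0.11 − 0.03) / 0.11
     = 0.08 / 0.11 = 0.727273… → 0.727

0.727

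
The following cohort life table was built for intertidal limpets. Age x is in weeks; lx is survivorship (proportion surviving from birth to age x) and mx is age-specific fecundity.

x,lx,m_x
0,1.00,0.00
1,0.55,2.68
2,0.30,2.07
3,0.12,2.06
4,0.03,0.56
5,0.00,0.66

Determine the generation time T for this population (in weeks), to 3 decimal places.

1.494

lx·mx: 0, 1.474, 0.621, 0.2472, 0.0168, 0 → R0 = 2.359
x·lx·mx: 0, 1.474, 1.242, 0.7416, 0.0672, 0 → Σ = 3.5248
T = 3.5248 / 2.359 = 1.494192… → 1.494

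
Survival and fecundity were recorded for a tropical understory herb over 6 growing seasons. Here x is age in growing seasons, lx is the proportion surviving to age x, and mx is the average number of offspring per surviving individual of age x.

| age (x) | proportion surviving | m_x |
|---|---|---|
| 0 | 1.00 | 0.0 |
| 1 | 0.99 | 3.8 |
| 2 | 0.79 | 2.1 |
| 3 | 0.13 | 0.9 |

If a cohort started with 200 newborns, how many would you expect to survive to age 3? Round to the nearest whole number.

26

Expected survivors = N0 · l_3 = 200 × 0.13 = 26 → 26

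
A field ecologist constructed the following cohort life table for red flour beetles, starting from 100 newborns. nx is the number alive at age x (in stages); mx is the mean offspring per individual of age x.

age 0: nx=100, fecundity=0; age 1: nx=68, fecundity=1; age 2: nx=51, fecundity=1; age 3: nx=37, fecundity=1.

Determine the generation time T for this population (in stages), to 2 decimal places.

1.80

lx = nx/n0 = nx/100: 1, 0.68, 0.51, 0.37
lx·mx: 0, 0.68, 0.51, 0.37 → R0 = 1.56
x·lx·mx: 0, 0.68, 1.02, 1.11 → Σ = 2.81
T = 2.81 / 1.56 = 1.801282… → 1.80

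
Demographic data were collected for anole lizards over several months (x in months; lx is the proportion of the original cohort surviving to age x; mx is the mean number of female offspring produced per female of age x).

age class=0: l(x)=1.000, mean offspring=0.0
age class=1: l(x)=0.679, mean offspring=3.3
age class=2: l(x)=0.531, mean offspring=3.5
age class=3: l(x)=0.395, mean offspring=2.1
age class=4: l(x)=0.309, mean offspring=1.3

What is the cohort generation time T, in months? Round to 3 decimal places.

lx·mx: 0, 2.2407, 1.8585, 0.8295, 0.4017 → R0 = 5.3304
x·lx·mx: 0, 2.2407, 3.717, 2.4885, 1.6068 → Σ = 10.053
T = 10.053 / 5.3304 = 1.885975… → 1.886

1.886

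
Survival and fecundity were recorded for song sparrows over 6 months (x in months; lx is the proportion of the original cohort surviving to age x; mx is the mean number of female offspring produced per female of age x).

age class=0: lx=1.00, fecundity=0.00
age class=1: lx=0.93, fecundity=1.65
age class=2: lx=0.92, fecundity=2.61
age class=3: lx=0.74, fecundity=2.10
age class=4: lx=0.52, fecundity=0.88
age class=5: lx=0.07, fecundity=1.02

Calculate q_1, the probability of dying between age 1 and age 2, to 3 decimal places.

0.011

q_1 = (l_1 − l_2) / l_1 = (0.93 − 0.92) / 0.93
     = 0.01 / 0.93 = 0.010753… → 0.011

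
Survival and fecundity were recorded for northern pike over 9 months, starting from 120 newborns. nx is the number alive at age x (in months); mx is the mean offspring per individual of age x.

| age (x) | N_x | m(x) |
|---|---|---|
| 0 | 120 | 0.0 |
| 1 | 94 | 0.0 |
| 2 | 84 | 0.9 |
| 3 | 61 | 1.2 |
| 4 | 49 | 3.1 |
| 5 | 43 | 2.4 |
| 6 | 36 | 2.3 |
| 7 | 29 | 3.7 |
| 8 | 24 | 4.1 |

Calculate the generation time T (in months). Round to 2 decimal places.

5.10

lx = nx/n0 = nx/120: 1, 0.78333…, 0.7, 0.50833…, 0.40833…, 0.35833…, 0.3, 0.24167…, 0.2
lx·mx: 0, 0, 0.63, 0.61…, 1.265833…, 0.86…, 0.69, 0.894167…, 0.82 → R0 = 5.77…
x·lx·mx: 0, 0, 1.26, 1.83…, 5.063333…, 4.3…, 4.14, 6.259167…, 6.56 → Σ = 29.4125…
T = 29.4125… / 5.77… = 5.097487… → 5.10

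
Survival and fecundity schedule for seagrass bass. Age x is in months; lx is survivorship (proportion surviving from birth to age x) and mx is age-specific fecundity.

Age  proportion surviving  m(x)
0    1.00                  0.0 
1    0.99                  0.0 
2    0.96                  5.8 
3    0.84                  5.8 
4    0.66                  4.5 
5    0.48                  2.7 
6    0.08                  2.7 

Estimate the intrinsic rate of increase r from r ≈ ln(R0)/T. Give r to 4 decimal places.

0.8882

R0 = Σ lx·mx = 0 + 0 + 5.568 + 4.872 + 2.97 + 1.296 + 0.216 = 14.922
Σ x·lx·mx = 45.408; T = 45.408/14.922 = 3.04302…
r ≈ ln(R0)/T = ln(14.922)/3.04302… = 0.888208… → 0.8882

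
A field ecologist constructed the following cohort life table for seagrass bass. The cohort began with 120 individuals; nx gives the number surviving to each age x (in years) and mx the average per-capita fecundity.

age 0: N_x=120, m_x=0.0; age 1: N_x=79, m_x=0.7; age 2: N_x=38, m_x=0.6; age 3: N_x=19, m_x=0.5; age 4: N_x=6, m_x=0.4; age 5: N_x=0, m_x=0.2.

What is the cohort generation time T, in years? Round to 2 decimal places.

lx = nx/n0 = nx/120: 1, 0.65833…, 0.31667…, 0.15833…, 0.05, 0
lx·mx: 0, 0.460833…, 0.19…, 0.079167…, 0.02, 0 → R0 = 0.75…
x·lx·mx: 0, 0.460833…, 0.38…, 0.2375…, 0.08, 0 → Σ = 1.158333…
T = 1.158333… / 0.75… = 1.544444… → 1.54

1.54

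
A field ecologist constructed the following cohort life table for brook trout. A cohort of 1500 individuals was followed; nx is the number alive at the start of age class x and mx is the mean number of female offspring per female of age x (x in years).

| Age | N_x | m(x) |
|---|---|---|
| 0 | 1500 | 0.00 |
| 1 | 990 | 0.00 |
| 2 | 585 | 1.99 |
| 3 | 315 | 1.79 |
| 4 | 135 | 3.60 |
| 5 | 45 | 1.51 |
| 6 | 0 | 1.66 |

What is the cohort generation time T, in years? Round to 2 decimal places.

lx = nx/n0 = nx/1500: 1, 0.66, 0.39, 0.21, 0.09, 0.03, 0
lx·mx: 0, 0, 0.7761, 0.3759, 0.324, 0.0453, 0 → R0 = 1.5213
x·lx·mx: 0, 0, 1.5522, 1.1277, 1.296, 0.2265, 0 → Σ = 4.2024
T = 4.2024 / 1.5213 = 2.762374… → 2.76

2.76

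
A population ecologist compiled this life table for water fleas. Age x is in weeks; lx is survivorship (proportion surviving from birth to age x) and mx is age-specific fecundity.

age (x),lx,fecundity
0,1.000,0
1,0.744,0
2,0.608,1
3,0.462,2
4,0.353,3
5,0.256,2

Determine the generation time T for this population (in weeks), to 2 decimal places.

3.48

lx·mx: 0, 0, 0.608, 0.924, 1.059, 0.512 → R0 = 3.103
x·lx·mx: 0, 0, 1.216, 2.772, 4.236, 2.56 → Σ = 10.784
T = 10.784 / 3.103 = 3.475346… → 3.48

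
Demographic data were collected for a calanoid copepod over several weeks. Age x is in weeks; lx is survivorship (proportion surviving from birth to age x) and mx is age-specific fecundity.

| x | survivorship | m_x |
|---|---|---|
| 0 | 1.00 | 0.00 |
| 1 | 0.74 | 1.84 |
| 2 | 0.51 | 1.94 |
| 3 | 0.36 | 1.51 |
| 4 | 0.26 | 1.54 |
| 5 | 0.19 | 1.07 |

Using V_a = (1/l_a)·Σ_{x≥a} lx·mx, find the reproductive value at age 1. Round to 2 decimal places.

4.73

lx·mx for x ≥ 1: 1.3616, 0.9894, 0.5436, 0.4004, 0.2033 → sum = 3.4983
V_1 = 3.4983 / l_1 = 3.4983 / 0.74 = 4.727432… → 4.73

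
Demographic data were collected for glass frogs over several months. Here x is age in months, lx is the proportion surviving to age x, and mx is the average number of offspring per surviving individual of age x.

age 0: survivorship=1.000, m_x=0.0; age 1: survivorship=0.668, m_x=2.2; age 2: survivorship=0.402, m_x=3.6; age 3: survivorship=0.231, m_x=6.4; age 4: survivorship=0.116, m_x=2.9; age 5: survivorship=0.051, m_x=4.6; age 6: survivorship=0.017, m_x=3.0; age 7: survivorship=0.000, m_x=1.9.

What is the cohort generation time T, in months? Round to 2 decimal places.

lx·mx: 0, 1.4696, 1.4472, 1.4784, 0.3364, 0.2346, 0.051, 0 → R0 = 5.0172
x·lx·mx: 0, 1.4696, 2.8944, 4.4352, 1.3456, 1.173, 0.306, 0 → Σ = 11.6238
T = 11.6238 / 5.0172 = 2.31679… → 2.32

2.32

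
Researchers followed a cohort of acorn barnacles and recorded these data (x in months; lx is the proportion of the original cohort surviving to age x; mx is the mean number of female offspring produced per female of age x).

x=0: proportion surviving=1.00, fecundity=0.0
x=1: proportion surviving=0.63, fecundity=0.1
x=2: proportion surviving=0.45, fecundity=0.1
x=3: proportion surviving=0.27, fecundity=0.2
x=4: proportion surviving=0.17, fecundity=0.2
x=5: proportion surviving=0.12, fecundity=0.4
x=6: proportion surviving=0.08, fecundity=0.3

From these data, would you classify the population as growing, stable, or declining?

declining

R0 = Σ lx·mx = 0 + 0.063 + 0.045 + 0.054 + 0.034 + 0.048 + 0.024 = 0.268
R0 < 1, so the population is declining.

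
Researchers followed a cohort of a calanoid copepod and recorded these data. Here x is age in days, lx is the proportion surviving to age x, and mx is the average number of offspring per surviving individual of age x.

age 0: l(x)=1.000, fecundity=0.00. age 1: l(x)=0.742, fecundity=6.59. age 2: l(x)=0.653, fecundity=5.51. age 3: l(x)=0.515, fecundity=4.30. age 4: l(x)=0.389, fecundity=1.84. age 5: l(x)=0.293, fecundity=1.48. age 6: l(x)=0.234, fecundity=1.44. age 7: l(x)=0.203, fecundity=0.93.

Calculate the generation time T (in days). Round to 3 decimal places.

2.190

lx·mx: 0, 4.88978, 3.59803, 2.2145, 0.71576, 0.43364, 0.33696, 0.18879 → R0 = 12.37746
x·lx·mx: 0, 4.88978, 7.19606, 6.6435, 2.86304, 2.1682, 2.02176, 1.32153 → Σ = 27.10387
T = 27.10387 / 12.37746 = 2.189776… → 2.190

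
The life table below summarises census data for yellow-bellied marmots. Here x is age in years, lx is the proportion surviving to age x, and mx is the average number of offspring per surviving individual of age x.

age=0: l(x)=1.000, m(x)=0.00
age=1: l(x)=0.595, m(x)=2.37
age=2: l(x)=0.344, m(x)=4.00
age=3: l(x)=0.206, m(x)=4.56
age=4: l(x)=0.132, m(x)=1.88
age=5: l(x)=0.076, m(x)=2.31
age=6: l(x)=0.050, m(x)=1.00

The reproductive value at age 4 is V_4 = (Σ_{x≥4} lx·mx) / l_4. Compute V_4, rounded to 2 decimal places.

lx·mx for x ≥ 4: 0.24816, 0.17556, 0.05 → sum = 0.47372
V_4 = 0.47372 / l_4 = 0.47372 / 0.132 = 3.588788… → 3.59

3.59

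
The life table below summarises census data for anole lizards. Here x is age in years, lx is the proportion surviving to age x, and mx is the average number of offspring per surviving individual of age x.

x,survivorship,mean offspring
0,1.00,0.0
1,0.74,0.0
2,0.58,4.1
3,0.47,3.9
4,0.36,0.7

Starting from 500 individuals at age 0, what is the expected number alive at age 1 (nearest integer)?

370

Expected survivors = N0 · l_1 = 500 × 0.74 = 370 → 370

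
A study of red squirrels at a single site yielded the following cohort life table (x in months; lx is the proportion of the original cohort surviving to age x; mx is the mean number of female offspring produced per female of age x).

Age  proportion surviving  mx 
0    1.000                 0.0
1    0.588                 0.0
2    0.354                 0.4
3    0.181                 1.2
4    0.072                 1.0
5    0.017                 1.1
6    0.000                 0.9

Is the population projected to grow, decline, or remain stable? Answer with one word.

declining

R0 = Σ lx·mx = 0 + 0 + 0.1416 + 0.2172 + 0.072 + 0.0187 + 0 = 0.4495
R0 < 1, so the population is declining.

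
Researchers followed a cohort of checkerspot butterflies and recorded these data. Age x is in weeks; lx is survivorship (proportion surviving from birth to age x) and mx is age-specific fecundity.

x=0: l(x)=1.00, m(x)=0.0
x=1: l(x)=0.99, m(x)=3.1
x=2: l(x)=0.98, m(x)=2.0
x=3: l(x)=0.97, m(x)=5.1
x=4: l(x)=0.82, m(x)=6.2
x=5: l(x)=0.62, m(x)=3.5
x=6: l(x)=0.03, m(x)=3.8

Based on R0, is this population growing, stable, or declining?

R0 = Σ lx·mx = 0 + 3.069 + 1.96 + 4.947 + 5.084 + 2.17 + 0.114 = 17.344
R0 > 1, so the population is growing.

growing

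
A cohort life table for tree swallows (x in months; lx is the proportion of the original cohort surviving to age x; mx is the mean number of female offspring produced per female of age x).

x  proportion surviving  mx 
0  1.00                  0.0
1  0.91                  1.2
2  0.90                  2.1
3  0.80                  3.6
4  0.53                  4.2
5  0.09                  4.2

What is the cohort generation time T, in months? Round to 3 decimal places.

lx·mx: 0, 1.092, 1.89, 2.88, 2.226, 0.378 → R0 = 8.466
x·lx·mx: 0, 1.092, 3.78, 8.64, 8.904, 1.89 → Σ = 24.306
T = 24.306 / 8.466 = 2.871013… → 2.871

2.871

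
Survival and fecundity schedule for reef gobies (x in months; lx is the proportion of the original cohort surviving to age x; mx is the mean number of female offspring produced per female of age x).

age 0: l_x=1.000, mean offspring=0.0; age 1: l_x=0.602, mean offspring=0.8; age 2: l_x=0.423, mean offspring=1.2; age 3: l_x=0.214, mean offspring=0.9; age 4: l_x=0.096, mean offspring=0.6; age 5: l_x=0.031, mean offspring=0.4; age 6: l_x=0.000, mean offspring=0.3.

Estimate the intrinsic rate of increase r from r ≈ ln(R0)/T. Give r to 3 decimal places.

0.119

R0 = Σ lx·mx = 0 + 0.4816 + 0.5076 + 0.1926 + 0.0576 + 0.0124 + 0 = 1.2518
Σ x·lx·mx = 2.367; T = 2.367/1.2518 = 1.89088…
r ≈ ln(R0)/T = ln(1.2518)/1.89088… = 0.11877… → 0.119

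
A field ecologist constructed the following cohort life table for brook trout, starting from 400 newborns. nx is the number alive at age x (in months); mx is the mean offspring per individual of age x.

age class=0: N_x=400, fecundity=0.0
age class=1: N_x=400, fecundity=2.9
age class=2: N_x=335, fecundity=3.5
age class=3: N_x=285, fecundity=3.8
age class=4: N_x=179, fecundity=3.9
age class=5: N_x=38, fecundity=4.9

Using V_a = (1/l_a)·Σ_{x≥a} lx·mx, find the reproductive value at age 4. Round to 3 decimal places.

lx = nx/n0 = nx/400: 1, 1, 0.8375, 0.7125, 0.4475, 0.095
lx·mx for x ≥ 4: 1.74525, 0.4655 → sum = 2.21075
V_4 = 2.21075 / l_4 = 2.21075 / 0.4475 = 4.940223… → 4.940

4.940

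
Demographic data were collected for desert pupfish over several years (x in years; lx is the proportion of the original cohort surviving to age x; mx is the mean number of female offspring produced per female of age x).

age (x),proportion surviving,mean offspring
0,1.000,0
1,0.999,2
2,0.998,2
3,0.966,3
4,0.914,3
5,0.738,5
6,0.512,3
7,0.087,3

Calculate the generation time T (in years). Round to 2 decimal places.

3.65

lx·mx: 0, 1.998, 1.996, 2.898, 2.742, 3.69, 1.536, 0.261 → R0 = 15.121
x·lx·mx: 0, 1.998, 3.992, 8.694, 10.968, 18.45, 9.216, 1.827 → Σ = 55.145
T = 55.145 / 15.121 = 3.646915… → 3.65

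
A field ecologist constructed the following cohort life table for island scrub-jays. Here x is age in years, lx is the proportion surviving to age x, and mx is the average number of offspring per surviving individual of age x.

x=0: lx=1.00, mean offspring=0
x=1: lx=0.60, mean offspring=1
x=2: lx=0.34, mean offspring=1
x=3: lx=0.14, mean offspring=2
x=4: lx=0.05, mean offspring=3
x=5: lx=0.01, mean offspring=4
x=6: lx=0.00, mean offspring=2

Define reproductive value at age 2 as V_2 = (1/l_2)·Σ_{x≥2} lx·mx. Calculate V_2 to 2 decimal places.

lx·mx for x ≥ 2: 0.34, 0.28, 0.15, 0.04, 0 → sum = 0.81
V_2 = 0.81 / l_2 = 0.81 / 0.34 = 2.382353… → 2.38

2.38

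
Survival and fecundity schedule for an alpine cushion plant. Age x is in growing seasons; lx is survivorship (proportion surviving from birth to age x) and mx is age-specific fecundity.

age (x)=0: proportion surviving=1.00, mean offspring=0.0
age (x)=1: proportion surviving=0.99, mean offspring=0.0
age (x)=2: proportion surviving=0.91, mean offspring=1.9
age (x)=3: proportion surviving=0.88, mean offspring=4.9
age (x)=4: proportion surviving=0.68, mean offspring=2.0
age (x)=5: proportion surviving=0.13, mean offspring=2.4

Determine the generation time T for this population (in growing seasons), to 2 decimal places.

3.03

lx·mx: 0, 0, 1.729, 4.312, 1.36, 0.312 → R0 = 7.713
x·lx·mx: 0, 0, 3.458, 12.936, 5.44, 1.56 → Σ = 23.394
T = 23.394 / 7.713 = 3.033061… → 3.03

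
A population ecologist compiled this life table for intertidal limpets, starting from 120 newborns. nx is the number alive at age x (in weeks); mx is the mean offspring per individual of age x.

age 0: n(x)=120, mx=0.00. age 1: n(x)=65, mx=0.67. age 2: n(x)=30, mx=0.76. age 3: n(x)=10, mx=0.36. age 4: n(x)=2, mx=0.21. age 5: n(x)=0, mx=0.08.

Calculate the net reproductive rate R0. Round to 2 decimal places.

0.59

lx = nx/n0 = nx/120: 1, 0.54167…, 0.25, 0.08333…, 0.01667…, 0
lx·mx by age: 0, 0.362917…, 0.19, 0.03…, 0.0035…, 0
R0 = Σ lx·mx = 0.586417… → 0.59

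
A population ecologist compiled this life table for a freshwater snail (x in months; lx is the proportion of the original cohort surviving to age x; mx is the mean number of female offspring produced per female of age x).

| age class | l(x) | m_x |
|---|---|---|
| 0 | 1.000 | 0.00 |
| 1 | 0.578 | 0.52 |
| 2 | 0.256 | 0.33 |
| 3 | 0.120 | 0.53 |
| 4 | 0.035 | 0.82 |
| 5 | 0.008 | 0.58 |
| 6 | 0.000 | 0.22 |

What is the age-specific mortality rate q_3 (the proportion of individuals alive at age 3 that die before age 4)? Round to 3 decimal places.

0.708

q_3 = (l_3 − l_4) / l_3 = (0.12 − 0.035) / 0.12
     = 0.085 / 0.12 = 0.708333… → 0.708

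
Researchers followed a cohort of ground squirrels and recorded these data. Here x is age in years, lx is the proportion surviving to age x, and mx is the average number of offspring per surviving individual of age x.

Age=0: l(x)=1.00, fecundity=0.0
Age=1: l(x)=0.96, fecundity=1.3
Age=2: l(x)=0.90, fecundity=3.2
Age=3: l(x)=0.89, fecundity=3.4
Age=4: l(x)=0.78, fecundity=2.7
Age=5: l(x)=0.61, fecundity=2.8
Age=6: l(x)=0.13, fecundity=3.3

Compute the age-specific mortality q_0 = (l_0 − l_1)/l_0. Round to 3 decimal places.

0.040

q_0 = (l_0 − l_1) / l_0 = (1 − 0.96) / 1
     = 0.04 / 1 = 0.04 → 0.040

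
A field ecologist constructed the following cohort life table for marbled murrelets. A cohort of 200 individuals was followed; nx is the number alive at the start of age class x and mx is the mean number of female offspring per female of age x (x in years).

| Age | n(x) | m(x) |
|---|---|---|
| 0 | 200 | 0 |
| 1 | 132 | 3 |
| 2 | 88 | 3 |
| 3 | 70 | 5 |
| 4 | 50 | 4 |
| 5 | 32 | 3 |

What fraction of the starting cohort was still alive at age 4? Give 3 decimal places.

l_4 = n_4/n_0 = 50/200 = 0.25 → 0.250

0.250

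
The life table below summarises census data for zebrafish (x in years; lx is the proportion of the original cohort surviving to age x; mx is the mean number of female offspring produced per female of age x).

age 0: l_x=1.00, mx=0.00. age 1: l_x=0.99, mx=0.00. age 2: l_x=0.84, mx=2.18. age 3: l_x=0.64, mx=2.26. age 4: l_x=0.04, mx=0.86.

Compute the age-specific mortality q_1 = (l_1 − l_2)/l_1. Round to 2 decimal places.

0.15

q_1 = (l_1 − l_2) / l_1 = (0.99 − 0.84) / 0.99
     = 0.15 / 0.99 = 0.151515… → 0.15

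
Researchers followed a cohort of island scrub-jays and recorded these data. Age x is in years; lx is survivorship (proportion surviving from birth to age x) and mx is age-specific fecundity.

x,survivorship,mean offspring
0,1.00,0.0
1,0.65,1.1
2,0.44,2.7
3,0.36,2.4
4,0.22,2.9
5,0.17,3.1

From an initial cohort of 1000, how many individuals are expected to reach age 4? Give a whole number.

Expected survivors = N0 · l_4 = 1000 × 0.22 = 220 → 220

220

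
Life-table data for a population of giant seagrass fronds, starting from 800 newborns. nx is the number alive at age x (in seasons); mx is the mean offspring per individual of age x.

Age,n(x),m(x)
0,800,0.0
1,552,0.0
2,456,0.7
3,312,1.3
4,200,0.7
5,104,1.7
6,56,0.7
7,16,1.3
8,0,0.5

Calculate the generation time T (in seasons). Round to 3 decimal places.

3.341

lx = nx/n0 = nx/800: 1, 0.69, 0.57, 0.39, 0.25, 0.13, 0.07, 0.02, 0
lx·mx: 0, 0, 0.399, 0.507, 0.175, 0.221, 0.049, 0.026, 0 → R0 = 1.377
x·lx·mx: 0, 0, 0.798, 1.521, 0.7, 1.105, 0.294, 0.182, 0 → Σ = 4.6
T = 4.6 / 1.377 = 3.340595… → 3.341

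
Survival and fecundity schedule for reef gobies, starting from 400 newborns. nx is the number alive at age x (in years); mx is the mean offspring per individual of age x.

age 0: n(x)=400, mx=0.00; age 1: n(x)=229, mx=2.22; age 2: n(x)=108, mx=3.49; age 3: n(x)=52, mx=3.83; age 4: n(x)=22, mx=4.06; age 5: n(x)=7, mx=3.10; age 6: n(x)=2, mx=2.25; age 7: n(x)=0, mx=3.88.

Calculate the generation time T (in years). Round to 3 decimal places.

lx = nx/n0 = nx/400: 1, 0.5725, 0.27, 0.13, 0.055, 0.0175, 0.005, 0
lx·mx: 0, 1.27095, 0.9423, 0.4979, 0.2233, 0.05425, 0.01125, 0 → R0 = 2.99995
x·lx·mx: 0, 1.27095, 1.8846, 1.4937, 0.8932, 0.27125, 0.0675, 0 → Σ = 5.8812
T = 5.8812 / 2.99995 = 1.960433… → 1.960

1.960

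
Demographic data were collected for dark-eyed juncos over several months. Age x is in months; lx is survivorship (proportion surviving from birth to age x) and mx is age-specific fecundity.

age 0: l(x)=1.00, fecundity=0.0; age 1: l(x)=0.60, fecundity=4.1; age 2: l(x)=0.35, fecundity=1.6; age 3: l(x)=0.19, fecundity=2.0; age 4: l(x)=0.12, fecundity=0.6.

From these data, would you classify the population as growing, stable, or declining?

R0 = Σ lx·mx = 0 + 2.46 + 0.56 + 0.38 + 0.072 = 3.472
R0 > 1, so the population is growing.

growing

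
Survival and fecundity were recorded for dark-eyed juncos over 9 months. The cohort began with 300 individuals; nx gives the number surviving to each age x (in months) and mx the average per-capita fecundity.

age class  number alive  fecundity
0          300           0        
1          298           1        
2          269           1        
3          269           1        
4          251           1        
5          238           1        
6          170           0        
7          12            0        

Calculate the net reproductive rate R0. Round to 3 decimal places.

lx = nx/n0 = nx/300: 1, 0.99333…, 0.89667…, 0.89667…, 0.83667…, 0.79333…, 0.56667…, 0.04
lx·mx by age: 0, 0.993333…, 0.896667…, 0.896667…, 0.836667…, 0.793333…, 0, 0
R0 = Σ lx·mx = 4.416667… → 4.417

4.417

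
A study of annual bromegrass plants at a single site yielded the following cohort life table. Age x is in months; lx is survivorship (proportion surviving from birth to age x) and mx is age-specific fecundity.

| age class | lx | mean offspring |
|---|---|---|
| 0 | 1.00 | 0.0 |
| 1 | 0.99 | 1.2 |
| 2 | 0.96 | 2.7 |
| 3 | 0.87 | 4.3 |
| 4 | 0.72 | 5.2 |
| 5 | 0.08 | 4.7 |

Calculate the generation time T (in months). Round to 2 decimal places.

2.96

lx·mx: 0, 1.188, 2.592, 3.741, 3.744, 0.376 → R0 = 11.641
x·lx·mx: 0, 1.188, 5.184, 11.223, 14.976, 1.88 → Σ = 34.451
T = 34.451 / 11.641 = 2.959454… → 2.96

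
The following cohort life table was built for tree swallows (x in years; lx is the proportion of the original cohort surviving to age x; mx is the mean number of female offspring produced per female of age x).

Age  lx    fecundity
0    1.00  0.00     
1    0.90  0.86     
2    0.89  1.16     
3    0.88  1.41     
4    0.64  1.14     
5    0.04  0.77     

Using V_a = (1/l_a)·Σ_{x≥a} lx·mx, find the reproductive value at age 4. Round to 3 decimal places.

lx·mx for x ≥ 4: 0.7296, 0.0308 → sum = 0.7604
V_4 = 0.7604 / l_4 = 0.7604 / 0.64 = 1.188125 → 1.188

1.188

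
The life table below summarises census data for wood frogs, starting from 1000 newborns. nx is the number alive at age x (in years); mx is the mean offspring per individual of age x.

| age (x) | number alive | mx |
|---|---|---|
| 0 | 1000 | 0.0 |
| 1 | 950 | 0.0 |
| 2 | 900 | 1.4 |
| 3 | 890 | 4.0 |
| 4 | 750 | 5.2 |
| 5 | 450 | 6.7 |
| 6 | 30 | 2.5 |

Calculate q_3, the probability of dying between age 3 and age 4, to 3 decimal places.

lx = nx/n0 = nx/1000: 1, 0.95, 0.9, 0.89, 0.75, 0.45, 0.03
q_3 = (l_3 − l_4) / l_3 = (0.89 − 0.75) / 0.89
     = 0.14 / 0.89 = 0.157303… → 0.157

0.157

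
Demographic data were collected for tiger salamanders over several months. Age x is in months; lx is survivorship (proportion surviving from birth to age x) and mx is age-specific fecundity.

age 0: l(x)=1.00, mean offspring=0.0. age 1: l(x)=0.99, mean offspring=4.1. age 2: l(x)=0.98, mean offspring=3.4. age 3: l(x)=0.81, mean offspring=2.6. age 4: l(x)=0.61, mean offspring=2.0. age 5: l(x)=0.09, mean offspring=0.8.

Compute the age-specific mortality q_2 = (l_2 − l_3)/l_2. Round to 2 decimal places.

0.17

q_2 = (l_2 − l_3) / l_2 = (0.98 − 0.81) / 0.98
     = 0.17 / 0.98 = 0.173469… → 0.17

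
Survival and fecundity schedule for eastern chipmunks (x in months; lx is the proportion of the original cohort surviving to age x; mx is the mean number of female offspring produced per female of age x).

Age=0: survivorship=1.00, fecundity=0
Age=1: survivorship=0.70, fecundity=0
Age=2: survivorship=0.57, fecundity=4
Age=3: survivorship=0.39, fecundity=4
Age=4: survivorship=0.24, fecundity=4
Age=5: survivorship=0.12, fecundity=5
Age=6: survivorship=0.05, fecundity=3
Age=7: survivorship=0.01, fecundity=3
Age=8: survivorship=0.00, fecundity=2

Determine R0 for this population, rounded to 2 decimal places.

lx·mx by age: 0, 0, 2.28, 1.56, 0.96, 0.6, 0.15, 0.03, 0
R0 = Σ lx·mx = 5.58 → 5.58

5.58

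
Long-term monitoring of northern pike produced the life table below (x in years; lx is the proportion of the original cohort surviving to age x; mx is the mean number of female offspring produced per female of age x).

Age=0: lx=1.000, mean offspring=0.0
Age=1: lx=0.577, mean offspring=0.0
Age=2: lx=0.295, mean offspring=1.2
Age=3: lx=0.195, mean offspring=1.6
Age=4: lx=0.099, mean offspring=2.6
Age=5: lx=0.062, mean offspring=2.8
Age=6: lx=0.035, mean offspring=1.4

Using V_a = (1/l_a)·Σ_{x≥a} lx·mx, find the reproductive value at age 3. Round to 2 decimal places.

4.06

lx·mx for x ≥ 3: 0.312, 0.2574, 0.1736, 0.049 → sum = 0.792
V_3 = 0.792 / l_3 = 0.792 / 0.195 = 4.061538… → 4.06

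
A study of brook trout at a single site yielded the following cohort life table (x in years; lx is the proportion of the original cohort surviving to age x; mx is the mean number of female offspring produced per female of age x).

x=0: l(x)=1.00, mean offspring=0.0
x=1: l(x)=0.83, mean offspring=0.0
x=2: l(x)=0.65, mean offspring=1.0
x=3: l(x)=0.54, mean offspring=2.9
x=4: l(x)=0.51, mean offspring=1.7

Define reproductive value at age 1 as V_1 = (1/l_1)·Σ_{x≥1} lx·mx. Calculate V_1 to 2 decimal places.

3.71

lx·mx for x ≥ 1: 0, 0.65, 1.566, 0.867 → sum = 3.083
V_1 = 3.083 / l_1 = 3.083 / 0.83 = 3.714458… → 3.71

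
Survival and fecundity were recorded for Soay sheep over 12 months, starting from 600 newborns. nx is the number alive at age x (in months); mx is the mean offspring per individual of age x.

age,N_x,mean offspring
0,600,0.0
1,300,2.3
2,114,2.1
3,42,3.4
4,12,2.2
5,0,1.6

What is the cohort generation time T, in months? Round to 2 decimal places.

1.55

lx = nx/n0 = nx/600: 1, 0.5, 0.19, 0.07, 0.02, 0
lx·mx: 0, 1.15, 0.399, 0.238, 0.044, 0 → R0 = 1.831
x·lx·mx: 0, 1.15, 0.798, 0.714, 0.176, 0 → Σ = 2.838
T = 2.838 / 1.831 = 1.549973… → 1.55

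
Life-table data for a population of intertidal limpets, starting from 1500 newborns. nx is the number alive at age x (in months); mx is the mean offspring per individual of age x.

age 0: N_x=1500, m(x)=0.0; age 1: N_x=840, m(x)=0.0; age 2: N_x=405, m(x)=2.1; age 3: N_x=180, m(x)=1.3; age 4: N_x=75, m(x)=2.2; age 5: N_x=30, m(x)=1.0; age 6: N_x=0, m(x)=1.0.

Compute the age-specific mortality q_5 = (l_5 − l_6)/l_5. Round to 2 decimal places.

lx = nx/n0 = nx/1500: 1, 0.56, 0.27, 0.12, 0.05, 0.02, 0
q_5 = (l_5 − l_6) / l_5 = (0.02 − 0) / 0.02
     = 0.02 / 0.02 = 1 → 1.00

1.00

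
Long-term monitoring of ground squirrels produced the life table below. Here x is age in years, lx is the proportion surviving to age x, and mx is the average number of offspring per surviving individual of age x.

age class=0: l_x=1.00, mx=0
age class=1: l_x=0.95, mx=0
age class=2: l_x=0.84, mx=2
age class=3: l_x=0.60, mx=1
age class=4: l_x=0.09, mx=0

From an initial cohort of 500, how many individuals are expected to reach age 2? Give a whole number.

Expected survivors = N0 · l_2 = 500 × 0.84 = 420 → 420

420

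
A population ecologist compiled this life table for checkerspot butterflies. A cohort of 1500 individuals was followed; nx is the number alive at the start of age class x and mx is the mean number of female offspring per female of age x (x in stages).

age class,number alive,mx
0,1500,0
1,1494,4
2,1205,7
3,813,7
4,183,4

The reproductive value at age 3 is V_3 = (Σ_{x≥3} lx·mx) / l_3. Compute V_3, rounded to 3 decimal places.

lx = nx/n0 = nx/1500: 1, 0.996, 0.80333…, 0.542, 0.122
lx·mx for x ≥ 3: 3.794, 0.488 → sum = 4.282
V_3 = 4.282 / l_3 = 4.282 / 0.542 = 7.900369… → 7.900

7.900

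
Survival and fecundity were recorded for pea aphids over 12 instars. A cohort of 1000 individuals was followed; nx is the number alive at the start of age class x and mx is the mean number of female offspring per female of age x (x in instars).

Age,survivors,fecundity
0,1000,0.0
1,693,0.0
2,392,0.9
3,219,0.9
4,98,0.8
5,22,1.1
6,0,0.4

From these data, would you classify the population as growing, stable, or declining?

lx = nx/n0 = nx/1000: 1, 0.693, 0.392, 0.219, 0.098, 0.022, 0
R0 = Σ lx·mx = 0 + 0 + 0.3528 + 0.1971 + 0.0784 + 0.0242 + 0 = 0.6525
R0 < 1, so the population is declining.

declining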